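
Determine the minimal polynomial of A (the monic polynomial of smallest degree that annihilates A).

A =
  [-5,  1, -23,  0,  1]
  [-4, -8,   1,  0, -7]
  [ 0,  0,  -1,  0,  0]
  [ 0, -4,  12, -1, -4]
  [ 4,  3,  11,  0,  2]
x^3 + 11*x^2 + 35*x + 25

The characteristic polynomial is χ_A(x) = (x + 1)^3*(x + 5)^2, so the eigenvalues are known. The minimal polynomial is
  m_A(x) = Π_λ (x − λ)^{k_λ}
where k_λ is the size of the *largest* Jordan block for λ (equivalently, the smallest k with (A − λI)^k v = 0 for every generalised eigenvector v of λ).

  λ = -5: largest Jordan block has size 2, contributing (x + 5)^2
  λ = -1: largest Jordan block has size 1, contributing (x + 1)

So m_A(x) = (x + 1)*(x + 5)^2 = x^3 + 11*x^2 + 35*x + 25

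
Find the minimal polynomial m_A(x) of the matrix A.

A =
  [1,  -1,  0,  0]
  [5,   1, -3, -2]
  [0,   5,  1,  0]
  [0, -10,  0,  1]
x^3 - 3*x^2 + 3*x - 1

The characteristic polynomial is χ_A(x) = (x - 1)^4, so the eigenvalues are known. The minimal polynomial is
  m_A(x) = Π_λ (x − λ)^{k_λ}
where k_λ is the size of the *largest* Jordan block for λ (equivalently, the smallest k with (A − λI)^k v = 0 for every generalised eigenvector v of λ).

  λ = 1: largest Jordan block has size 3, contributing (x − 1)^3

So m_A(x) = (x - 1)^3 = x^3 - 3*x^2 + 3*x - 1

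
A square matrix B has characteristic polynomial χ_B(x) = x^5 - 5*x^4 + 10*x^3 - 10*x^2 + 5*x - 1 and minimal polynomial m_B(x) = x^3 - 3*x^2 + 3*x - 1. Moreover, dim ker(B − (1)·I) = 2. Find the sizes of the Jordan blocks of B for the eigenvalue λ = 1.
Block sizes for λ = 1: [3, 2]

Step 1 — from the characteristic polynomial, algebraic multiplicity of λ = 1 is 5. From dim ker(B − (1)·I) = 2, there are exactly 2 Jordan blocks for λ = 1.
Step 2 — from the minimal polynomial, the factor (x − 1)^3 tells us the largest block for λ = 1 has size 3.
Step 3 — with total size 5, 2 blocks, and largest block 3, the block sizes (in nonincreasing order) are [3, 2].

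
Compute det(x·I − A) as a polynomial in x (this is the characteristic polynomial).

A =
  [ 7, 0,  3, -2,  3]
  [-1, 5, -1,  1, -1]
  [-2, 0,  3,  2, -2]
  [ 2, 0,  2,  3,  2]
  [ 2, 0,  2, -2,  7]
x^5 - 25*x^4 + 250*x^3 - 1250*x^2 + 3125*x - 3125

Expanding det(x·I − A) (e.g. by cofactor expansion or by noting that A is similar to its Jordan form J, which has the same characteristic polynomial as A) gives
  χ_A(x) = x^5 - 25*x^4 + 250*x^3 - 1250*x^2 + 3125*x - 3125
which factors as (x - 5)^5. The eigenvalues (with algebraic multiplicities) are λ = 5 with multiplicity 5.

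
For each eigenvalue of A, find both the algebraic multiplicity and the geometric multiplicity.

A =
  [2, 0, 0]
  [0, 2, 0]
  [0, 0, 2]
λ = 2: alg = 3, geom = 3

Step 1 — factor the characteristic polynomial to read off the algebraic multiplicities:
  χ_A(x) = (x - 2)^3

Step 2 — compute geometric multiplicities via the rank-nullity identity g(λ) = n − rank(A − λI):
  rank(A − (2)·I) = 0, so dim ker(A − (2)·I) = n − 0 = 3

Summary:
  λ = 2: algebraic multiplicity = 3, geometric multiplicity = 3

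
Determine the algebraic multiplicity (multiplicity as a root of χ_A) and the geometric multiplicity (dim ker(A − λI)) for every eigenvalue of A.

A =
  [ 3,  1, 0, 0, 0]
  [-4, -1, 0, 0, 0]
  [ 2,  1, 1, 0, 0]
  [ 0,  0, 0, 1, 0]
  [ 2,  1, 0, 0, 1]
λ = 1: alg = 5, geom = 4

Step 1 — factor the characteristic polynomial to read off the algebraic multiplicities:
  χ_A(x) = (x - 1)^5

Step 2 — compute geometric multiplicities via the rank-nullity identity g(λ) = n − rank(A − λI):
  rank(A − (1)·I) = 1, so dim ker(A − (1)·I) = n − 1 = 4

Summary:
  λ = 1: algebraic multiplicity = 5, geometric multiplicity = 4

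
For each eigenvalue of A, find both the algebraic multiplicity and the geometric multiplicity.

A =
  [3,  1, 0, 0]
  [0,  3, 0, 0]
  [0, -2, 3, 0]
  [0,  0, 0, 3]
λ = 3: alg = 4, geom = 3

Step 1 — factor the characteristic polynomial to read off the algebraic multiplicities:
  χ_A(x) = (x - 3)^4

Step 2 — compute geometric multiplicities via the rank-nullity identity g(λ) = n − rank(A − λI):
  rank(A − (3)·I) = 1, so dim ker(A − (3)·I) = n − 1 = 3

Summary:
  λ = 3: algebraic multiplicity = 4, geometric multiplicity = 3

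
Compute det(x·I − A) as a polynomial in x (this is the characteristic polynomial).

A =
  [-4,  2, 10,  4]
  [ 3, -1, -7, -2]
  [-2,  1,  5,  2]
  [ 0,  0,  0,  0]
x^4

Expanding det(x·I − A) (e.g. by cofactor expansion or by noting that A is similar to its Jordan form J, which has the same characteristic polynomial as A) gives
  χ_A(x) = x^4
which factors as x^4. The eigenvalues (with algebraic multiplicities) are λ = 0 with multiplicity 4.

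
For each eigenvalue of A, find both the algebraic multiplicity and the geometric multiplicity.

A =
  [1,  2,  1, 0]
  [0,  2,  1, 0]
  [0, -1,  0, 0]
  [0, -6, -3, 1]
λ = 1: alg = 4, geom = 2

Step 1 — factor the characteristic polynomial to read off the algebraic multiplicities:
  χ_A(x) = (x - 1)^4

Step 2 — compute geometric multiplicities via the rank-nullity identity g(λ) = n − rank(A − λI):
  rank(A − (1)·I) = 2, so dim ker(A − (1)·I) = n − 2 = 2

Summary:
  λ = 1: algebraic multiplicity = 4, geometric multiplicity = 2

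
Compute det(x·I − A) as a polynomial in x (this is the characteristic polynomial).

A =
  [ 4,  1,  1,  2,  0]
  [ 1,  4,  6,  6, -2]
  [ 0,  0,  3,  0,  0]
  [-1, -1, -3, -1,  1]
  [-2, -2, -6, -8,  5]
x^5 - 15*x^4 + 90*x^3 - 270*x^2 + 405*x - 243

Expanding det(x·I − A) (e.g. by cofactor expansion or by noting that A is similar to its Jordan form J, which has the same characteristic polynomial as A) gives
  χ_A(x) = x^5 - 15*x^4 + 90*x^3 - 270*x^2 + 405*x - 243
which factors as (x - 3)^5. The eigenvalues (with algebraic multiplicities) are λ = 3 with multiplicity 5.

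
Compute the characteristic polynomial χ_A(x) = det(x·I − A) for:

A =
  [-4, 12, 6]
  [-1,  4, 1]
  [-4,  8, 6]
x^3 - 6*x^2 + 12*x - 8

Expanding det(x·I − A) (e.g. by cofactor expansion or by noting that A is similar to its Jordan form J, which has the same characteristic polynomial as A) gives
  χ_A(x) = x^3 - 6*x^2 + 12*x - 8
which factors as (x - 2)^3. The eigenvalues (with algebraic multiplicities) are λ = 2 with multiplicity 3.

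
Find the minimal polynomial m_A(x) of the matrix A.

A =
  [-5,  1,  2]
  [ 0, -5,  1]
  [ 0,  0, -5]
x^3 + 15*x^2 + 75*x + 125

The characteristic polynomial is χ_A(x) = (x + 5)^3, so the eigenvalues are known. The minimal polynomial is
  m_A(x) = Π_λ (x − λ)^{k_λ}
where k_λ is the size of the *largest* Jordan block for λ (equivalently, the smallest k with (A − λI)^k v = 0 for every generalised eigenvector v of λ).

  λ = -5: largest Jordan block has size 3, contributing (x + 5)^3

So m_A(x) = (x + 5)^3 = x^3 + 15*x^2 + 75*x + 125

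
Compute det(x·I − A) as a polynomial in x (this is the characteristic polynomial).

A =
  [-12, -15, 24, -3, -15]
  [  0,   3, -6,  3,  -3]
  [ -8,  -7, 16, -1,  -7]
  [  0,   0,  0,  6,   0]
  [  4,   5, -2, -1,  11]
x^5 - 24*x^4 + 216*x^3 - 864*x^2 + 1296*x

Expanding det(x·I − A) (e.g. by cofactor expansion or by noting that A is similar to its Jordan form J, which has the same characteristic polynomial as A) gives
  χ_A(x) = x^5 - 24*x^4 + 216*x^3 - 864*x^2 + 1296*x
which factors as x*(x - 6)^4. The eigenvalues (with algebraic multiplicities) are λ = 0 with multiplicity 1, λ = 6 with multiplicity 4.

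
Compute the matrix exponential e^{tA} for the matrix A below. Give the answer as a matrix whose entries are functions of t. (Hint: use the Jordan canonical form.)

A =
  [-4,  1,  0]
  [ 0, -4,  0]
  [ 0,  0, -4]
e^{tA} =
  [exp(-4*t), t*exp(-4*t), 0]
  [0, exp(-4*t), 0]
  [0, 0, exp(-4*t)]

Strategy: write A = P · J · P⁻¹ where J is a Jordan canonical form, so e^{tA} = P · e^{tJ} · P⁻¹, and e^{tJ} can be computed block-by-block.

A has Jordan form
J =
  [-4,  1,  0]
  [ 0, -4,  0]
  [ 0,  0, -4]
(up to reordering of blocks).

Per-block formulas:
  For a 2×2 Jordan block J_2(-4): exp(t · J_2(-4)) = e^(-4t)·(I + t·N), where N is the 2×2 nilpotent shift.
  For a 1×1 block at λ = -4: exp(t · [-4]) = [e^(-4t)].

After assembling e^{tJ} and conjugating by P, we get:

e^{tA} =
  [exp(-4*t), t*exp(-4*t), 0]
  [0, exp(-4*t), 0]
  [0, 0, exp(-4*t)]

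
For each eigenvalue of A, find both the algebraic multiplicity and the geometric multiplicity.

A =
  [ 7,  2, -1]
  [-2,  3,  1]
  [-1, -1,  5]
λ = 5: alg = 3, geom = 1

Step 1 — factor the characteristic polynomial to read off the algebraic multiplicities:
  χ_A(x) = (x - 5)^3

Step 2 — compute geometric multiplicities via the rank-nullity identity g(λ) = n − rank(A − λI):
  rank(A − (5)·I) = 2, so dim ker(A − (5)·I) = n − 2 = 1

Summary:
  λ = 5: algebraic multiplicity = 3, geometric multiplicity = 1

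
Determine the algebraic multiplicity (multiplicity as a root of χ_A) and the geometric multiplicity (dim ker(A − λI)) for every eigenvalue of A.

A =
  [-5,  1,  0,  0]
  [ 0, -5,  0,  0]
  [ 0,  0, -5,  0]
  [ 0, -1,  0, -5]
λ = -5: alg = 4, geom = 3

Step 1 — factor the characteristic polynomial to read off the algebraic multiplicities:
  χ_A(x) = (x + 5)^4

Step 2 — compute geometric multiplicities via the rank-nullity identity g(λ) = n − rank(A − λI):
  rank(A − (-5)·I) = 1, so dim ker(A − (-5)·I) = n − 1 = 3

Summary:
  λ = -5: algebraic multiplicity = 4, geometric multiplicity = 3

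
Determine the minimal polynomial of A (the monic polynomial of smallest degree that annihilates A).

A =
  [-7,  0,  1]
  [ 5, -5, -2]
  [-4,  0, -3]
x^3 + 15*x^2 + 75*x + 125

The characteristic polynomial is χ_A(x) = (x + 5)^3, so the eigenvalues are known. The minimal polynomial is
  m_A(x) = Π_λ (x − λ)^{k_λ}
where k_λ is the size of the *largest* Jordan block for λ (equivalently, the smallest k with (A − λI)^k v = 0 for every generalised eigenvector v of λ).

  λ = -5: largest Jordan block has size 3, contributing (x + 5)^3

So m_A(x) = (x + 5)^3 = x^3 + 15*x^2 + 75*x + 125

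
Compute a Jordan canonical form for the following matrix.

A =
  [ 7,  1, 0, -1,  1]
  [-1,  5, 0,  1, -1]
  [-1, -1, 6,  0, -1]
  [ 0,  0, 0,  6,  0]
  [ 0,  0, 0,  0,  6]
J_2(6) ⊕ J_2(6) ⊕ J_1(6)

The characteristic polynomial is
  det(x·I − A) = x^5 - 30*x^4 + 360*x^3 - 2160*x^2 + 6480*x - 7776 = (x - 6)^5

Eigenvalues and multiplicities (the geometric multiplicity of λ is n − rank(A − λI), which equals the number of Jordan blocks for λ):
  λ = 6: algebraic multiplicity = 5, geometric multiplicity = 3

Determining the block sizes for each eigenvalue:
  λ = 6: with am = 5 and gm = 3, the partition is not yet determined (e.g. several partitions of 5 into 3 parts exist). Let N = A − (6)·I. Computing rank(N^1) = 2, rank(N^2) = 0; the number of blocks of size ≥ j is rank(N^{j−1}) − rank(N^j), giving [3, 2]. So we have 2 block(s) of size 2, 1 block(s) of size 1 → block sizes [2, 2, 1]

Assembling the blocks gives a Jordan form
J =
  [6, 1, 0, 0, 0]
  [0, 6, 0, 0, 0]
  [0, 0, 6, 1, 0]
  [0, 0, 0, 6, 0]
  [0, 0, 0, 0, 6]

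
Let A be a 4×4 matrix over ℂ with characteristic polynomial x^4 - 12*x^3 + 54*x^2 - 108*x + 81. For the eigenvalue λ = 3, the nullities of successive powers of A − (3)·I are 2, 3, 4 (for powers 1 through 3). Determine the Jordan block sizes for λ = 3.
Block sizes for λ = 3: [3, 1]

From the dimensions of kernels of powers, the number of Jordan blocks of size at least j is d_j − d_{j−1} where d_j = dim ker(N^j) (with d_0 = 0). Computing the differences gives [2, 1, 1].
The number of blocks of size exactly k is (#blocks of size ≥ k) − (#blocks of size ≥ k + 1), so the partition is: 1 block(s) of size 1, 1 block(s) of size 3.
In nonincreasing order the block sizes are [3, 1].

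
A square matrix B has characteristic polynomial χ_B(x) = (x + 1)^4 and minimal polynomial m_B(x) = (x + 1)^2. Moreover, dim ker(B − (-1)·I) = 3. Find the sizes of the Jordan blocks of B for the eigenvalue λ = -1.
Block sizes for λ = -1: [2, 1, 1]

Step 1 — from the characteristic polynomial, algebraic multiplicity of λ = -1 is 4. From dim ker(B − (-1)·I) = 3, there are exactly 3 Jordan blocks for λ = -1.
Step 2 — from the minimal polynomial, the factor (x + 1)^2 tells us the largest block for λ = -1 has size 2.
Step 3 — with total size 4, 3 blocks, and largest block 2, the block sizes (in nonincreasing order) are [2, 1, 1].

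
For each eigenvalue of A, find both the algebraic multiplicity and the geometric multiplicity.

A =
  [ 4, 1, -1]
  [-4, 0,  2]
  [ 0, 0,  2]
λ = 2: alg = 3, geom = 2

Step 1 — factor the characteristic polynomial to read off the algebraic multiplicities:
  χ_A(x) = (x - 2)^3

Step 2 — compute geometric multiplicities via the rank-nullity identity g(λ) = n − rank(A − λI):
  rank(A − (2)·I) = 1, so dim ker(A − (2)·I) = n − 1 = 2

Summary:
  λ = 2: algebraic multiplicity = 3, geometric multiplicity = 2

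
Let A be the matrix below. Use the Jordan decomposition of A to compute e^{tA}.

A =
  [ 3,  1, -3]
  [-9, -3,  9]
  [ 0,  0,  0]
e^{tA} =
  [3*t + 1, t, -3*t]
  [-9*t, 1 - 3*t, 9*t]
  [0, 0, 1]

Strategy: write A = P · J · P⁻¹ where J is a Jordan canonical form, so e^{tA} = P · e^{tJ} · P⁻¹, and e^{tJ} can be computed block-by-block.

A has Jordan form
J =
  [0, 1, 0]
  [0, 0, 0]
  [0, 0, 0]
(up to reordering of blocks).

Per-block formulas:
  For a 1×1 block at λ = 0: exp(t · [0]) = [e^(0t)].
  For a 2×2 Jordan block J_2(0): exp(t · J_2(0)) = e^(0t)·(I + t·N), where N is the 2×2 nilpotent shift.

After assembling e^{tJ} and conjugating by P, we get:

e^{tA} =
  [3*t + 1, t, -3*t]
  [-9*t, 1 - 3*t, 9*t]
  [0, 0, 1]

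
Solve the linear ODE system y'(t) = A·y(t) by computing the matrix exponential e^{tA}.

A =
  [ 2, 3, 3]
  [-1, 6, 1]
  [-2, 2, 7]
e^{tA} =
  [-3*t*exp(5*t) + exp(5*t), 3*t*exp(5*t), 3*t*exp(5*t)]
  [-t*exp(5*t), t*exp(5*t) + exp(5*t), t*exp(5*t)]
  [-2*t*exp(5*t), 2*t*exp(5*t), 2*t*exp(5*t) + exp(5*t)]

Strategy: write A = P · J · P⁻¹ where J is a Jordan canonical form, so e^{tA} = P · e^{tJ} · P⁻¹, and e^{tJ} can be computed block-by-block.

A has Jordan form
J =
  [5, 1, 0]
  [0, 5, 0]
  [0, 0, 5]
(up to reordering of blocks).

Per-block formulas:
  For a 2×2 Jordan block J_2(5): exp(t · J_2(5)) = e^(5t)·(I + t·N), where N is the 2×2 nilpotent shift.
  For a 1×1 block at λ = 5: exp(t · [5]) = [e^(5t)].

After assembling e^{tJ} and conjugating by P, we get:

e^{tA} =
  [-3*t*exp(5*t) + exp(5*t), 3*t*exp(5*t), 3*t*exp(5*t)]
  [-t*exp(5*t), t*exp(5*t) + exp(5*t), t*exp(5*t)]
  [-2*t*exp(5*t), 2*t*exp(5*t), 2*t*exp(5*t) + exp(5*t)]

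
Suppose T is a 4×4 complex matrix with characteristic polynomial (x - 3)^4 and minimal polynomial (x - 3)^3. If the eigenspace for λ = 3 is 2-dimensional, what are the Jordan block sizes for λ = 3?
Block sizes for λ = 3: [3, 1]

Step 1 — from the characteristic polynomial, algebraic multiplicity of λ = 3 is 4. From dim ker(T − (3)·I) = 2, there are exactly 2 Jordan blocks for λ = 3.
Step 2 — from the minimal polynomial, the factor (x − 3)^3 tells us the largest block for λ = 3 has size 3.
Step 3 — with total size 4, 2 blocks, and largest block 3, the block sizes (in nonincreasing order) are [3, 1].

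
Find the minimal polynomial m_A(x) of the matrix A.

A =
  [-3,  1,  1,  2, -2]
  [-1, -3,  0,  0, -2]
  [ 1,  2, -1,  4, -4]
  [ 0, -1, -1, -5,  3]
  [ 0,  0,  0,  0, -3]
x^3 + 9*x^2 + 27*x + 27

The characteristic polynomial is χ_A(x) = (x + 3)^5, so the eigenvalues are known. The minimal polynomial is
  m_A(x) = Π_λ (x − λ)^{k_λ}
where k_λ is the size of the *largest* Jordan block for λ (equivalently, the smallest k with (A − λI)^k v = 0 for every generalised eigenvector v of λ).

  λ = -3: largest Jordan block has size 3, contributing (x + 3)^3

So m_A(x) = (x + 3)^3 = x^3 + 9*x^2 + 27*x + 27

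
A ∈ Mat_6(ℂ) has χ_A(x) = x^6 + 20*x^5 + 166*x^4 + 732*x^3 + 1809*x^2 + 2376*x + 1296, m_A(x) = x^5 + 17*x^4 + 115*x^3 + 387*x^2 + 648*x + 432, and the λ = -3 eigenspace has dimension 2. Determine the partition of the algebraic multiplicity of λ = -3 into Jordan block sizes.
Block sizes for λ = -3: [3, 1]

Step 1 — from the characteristic polynomial, algebraic multiplicity of λ = -3 is 4. From dim ker(A − (-3)·I) = 2, there are exactly 2 Jordan blocks for λ = -3.
Step 2 — from the minimal polynomial, the factor (x + 3)^3 tells us the largest block for λ = -3 has size 3.
Step 3 — with total size 4, 2 blocks, and largest block 3, the block sizes (in nonincreasing order) are [3, 1].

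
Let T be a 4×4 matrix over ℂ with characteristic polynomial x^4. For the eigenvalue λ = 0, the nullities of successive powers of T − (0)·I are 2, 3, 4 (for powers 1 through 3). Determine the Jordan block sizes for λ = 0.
Block sizes for λ = 0: [3, 1]

From the dimensions of kernels of powers, the number of Jordan blocks of size at least j is d_j − d_{j−1} where d_j = dim ker(N^j) (with d_0 = 0). Computing the differences gives [2, 1, 1].
The number of blocks of size exactly k is (#blocks of size ≥ k) − (#blocks of size ≥ k + 1), so the partition is: 1 block(s) of size 1, 1 block(s) of size 3.
In nonincreasing order the block sizes are [3, 1].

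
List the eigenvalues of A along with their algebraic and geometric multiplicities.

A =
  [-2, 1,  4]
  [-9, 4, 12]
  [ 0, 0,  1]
λ = 1: alg = 3, geom = 2

Step 1 — factor the characteristic polynomial to read off the algebraic multiplicities:
  χ_A(x) = (x - 1)^3

Step 2 — compute geometric multiplicities via the rank-nullity identity g(λ) = n − rank(A − λI):
  rank(A − (1)·I) = 1, so dim ker(A − (1)·I) = n − 1 = 2

Summary:
  λ = 1: algebraic multiplicity = 3, geometric multiplicity = 2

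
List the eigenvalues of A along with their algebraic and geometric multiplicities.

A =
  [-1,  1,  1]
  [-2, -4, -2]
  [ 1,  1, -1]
λ = -2: alg = 3, geom = 2

Step 1 — factor the characteristic polynomial to read off the algebraic multiplicities:
  χ_A(x) = (x + 2)^3

Step 2 — compute geometric multiplicities via the rank-nullity identity g(λ) = n − rank(A − λI):
  rank(A − (-2)·I) = 1, so dim ker(A − (-2)·I) = n − 1 = 2

Summary:
  λ = -2: algebraic multiplicity = 3, geometric multiplicity = 2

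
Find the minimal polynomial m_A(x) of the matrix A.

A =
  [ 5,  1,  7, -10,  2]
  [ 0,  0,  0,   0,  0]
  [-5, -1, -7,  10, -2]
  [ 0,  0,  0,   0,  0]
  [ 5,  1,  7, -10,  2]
x^2

The characteristic polynomial is χ_A(x) = x^5, so the eigenvalues are known. The minimal polynomial is
  m_A(x) = Π_λ (x − λ)^{k_λ}
where k_λ is the size of the *largest* Jordan block for λ (equivalently, the smallest k with (A − λI)^k v = 0 for every generalised eigenvector v of λ).

  λ = 0: largest Jordan block has size 2, contributing (x − 0)^2

So m_A(x) = x^2 = x^2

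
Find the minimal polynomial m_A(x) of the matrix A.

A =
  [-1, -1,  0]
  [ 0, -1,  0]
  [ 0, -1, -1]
x^2 + 2*x + 1

The characteristic polynomial is χ_A(x) = (x + 1)^3, so the eigenvalues are known. The minimal polynomial is
  m_A(x) = Π_λ (x − λ)^{k_λ}
where k_λ is the size of the *largest* Jordan block for λ (equivalently, the smallest k with (A − λI)^k v = 0 for every generalised eigenvector v of λ).

  λ = -1: largest Jordan block has size 2, contributing (x + 1)^2

So m_A(x) = (x + 1)^2 = x^2 + 2*x + 1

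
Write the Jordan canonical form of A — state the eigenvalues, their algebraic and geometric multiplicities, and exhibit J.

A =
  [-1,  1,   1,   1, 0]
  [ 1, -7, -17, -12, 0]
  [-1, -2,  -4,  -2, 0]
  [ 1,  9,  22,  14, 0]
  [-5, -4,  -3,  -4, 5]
J_3(-1) ⊕ J_1(5) ⊕ J_1(5)

The characteristic polynomial is
  det(x·I − A) = x^5 - 7*x^4 - 2*x^3 + 46*x^2 + 65*x + 25 = (x - 5)^2*(x + 1)^3

Eigenvalues and multiplicities (the geometric multiplicity of λ is n − rank(A − λI), which equals the number of Jordan blocks for λ):
  λ = -1: algebraic multiplicity = 3, geometric multiplicity = 1
  λ = 5: algebraic multiplicity = 2, geometric multiplicity = 2

Determining the block sizes for each eigenvalue:
  λ = -1: one block (gm = 1), so the single block has size am = 3 → block sizes [3]
  λ = 5: gm = am = 2, so every block has size 1 → block sizes [1, 1]

Assembling the blocks gives a Jordan form
J =
  [-1,  1,  0, 0, 0]
  [ 0, -1,  1, 0, 0]
  [ 0,  0, -1, 0, 0]
  [ 0,  0,  0, 5, 0]
  [ 0,  0,  0, 0, 5]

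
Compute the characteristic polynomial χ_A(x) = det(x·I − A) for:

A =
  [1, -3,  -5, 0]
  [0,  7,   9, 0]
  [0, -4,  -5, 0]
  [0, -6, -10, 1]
x^4 - 4*x^3 + 6*x^2 - 4*x + 1

Expanding det(x·I − A) (e.g. by cofactor expansion or by noting that A is similar to its Jordan form J, which has the same characteristic polynomial as A) gives
  χ_A(x) = x^4 - 4*x^3 + 6*x^2 - 4*x + 1
which factors as (x - 1)^4. The eigenvalues (with algebraic multiplicities) are λ = 1 with multiplicity 4.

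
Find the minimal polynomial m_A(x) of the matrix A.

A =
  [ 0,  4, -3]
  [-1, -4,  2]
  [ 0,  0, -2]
x^3 + 6*x^2 + 12*x + 8

The characteristic polynomial is χ_A(x) = (x + 2)^3, so the eigenvalues are known. The minimal polynomial is
  m_A(x) = Π_λ (x − λ)^{k_λ}
where k_λ is the size of the *largest* Jordan block for λ (equivalently, the smallest k with (A − λI)^k v = 0 for every generalised eigenvector v of λ).

  λ = -2: largest Jordan block has size 3, contributing (x + 2)^3

So m_A(x) = (x + 2)^3 = x^3 + 6*x^2 + 12*x + 8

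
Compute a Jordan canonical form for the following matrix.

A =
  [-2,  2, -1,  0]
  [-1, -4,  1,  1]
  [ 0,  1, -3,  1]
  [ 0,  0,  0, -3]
J_3(-3) ⊕ J_1(-3)

The characteristic polynomial is
  det(x·I − A) = x^4 + 12*x^3 + 54*x^2 + 108*x + 81 = (x + 3)^4

Eigenvalues and multiplicities (the geometric multiplicity of λ is n − rank(A − λI), which equals the number of Jordan blocks for λ):
  λ = -3: algebraic multiplicity = 4, geometric multiplicity = 2

Determining the block sizes for each eigenvalue:
  λ = -3: with am = 4 and gm = 2, the partition is not yet determined (e.g. several partitions of 4 into 2 parts exist). Let N = A − (-3)·I. Computing rank(N^1) = 2, rank(N^2) = 1, rank(N^3) = 0; the number of blocks of size ≥ j is rank(N^{j−1}) − rank(N^j), giving [2, 1, 1]. So we have 1 block(s) of size 3, 1 block(s) of size 1 → block sizes [3, 1]

Assembling the blocks gives a Jordan form
J =
  [-3,  1,  0,  0]
  [ 0, -3,  1,  0]
  [ 0,  0, -3,  0]
  [ 0,  0,  0, -3]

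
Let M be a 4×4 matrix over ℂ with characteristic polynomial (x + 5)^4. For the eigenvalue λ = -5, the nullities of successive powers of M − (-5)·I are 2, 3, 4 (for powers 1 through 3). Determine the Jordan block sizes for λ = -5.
Block sizes for λ = -5: [3, 1]

From the dimensions of kernels of powers, the number of Jordan blocks of size at least j is d_j − d_{j−1} where d_j = dim ker(N^j) (with d_0 = 0). Computing the differences gives [2, 1, 1].
The number of blocks of size exactly k is (#blocks of size ≥ k) − (#blocks of size ≥ k + 1), so the partition is: 1 block(s) of size 1, 1 block(s) of size 3.
In nonincreasing order the block sizes are [3, 1].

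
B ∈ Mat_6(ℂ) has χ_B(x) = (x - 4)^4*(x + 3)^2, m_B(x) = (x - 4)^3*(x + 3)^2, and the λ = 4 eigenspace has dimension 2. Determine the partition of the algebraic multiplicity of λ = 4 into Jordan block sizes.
Block sizes for λ = 4: [3, 1]

Step 1 — from the characteristic polynomial, algebraic multiplicity of λ = 4 is 4. From dim ker(B − (4)·I) = 2, there are exactly 2 Jordan blocks for λ = 4.
Step 2 — from the minimal polynomial, the factor (x − 4)^3 tells us the largest block for λ = 4 has size 3.
Step 3 — with total size 4, 2 blocks, and largest block 3, the block sizes (in nonincreasing order) are [3, 1].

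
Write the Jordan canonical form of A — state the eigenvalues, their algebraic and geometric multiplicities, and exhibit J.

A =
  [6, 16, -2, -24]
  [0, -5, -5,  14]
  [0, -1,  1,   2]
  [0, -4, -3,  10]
J_3(2) ⊕ J_1(6)

The characteristic polynomial is
  det(x·I − A) = x^4 - 12*x^3 + 48*x^2 - 80*x + 48 = (x - 6)*(x - 2)^3

Eigenvalues and multiplicities (the geometric multiplicity of λ is n − rank(A − λI), which equals the number of Jordan blocks for λ):
  λ = 2: algebraic multiplicity = 3, geometric multiplicity = 1
  λ = 6: algebraic multiplicity = 1, geometric multiplicity = 1

Determining the block sizes for each eigenvalue:
  λ = 2: one block (gm = 1), so the single block has size am = 3 → block sizes [3]
  λ = 6: one block (gm = 1), so the single block has size am = 1 → block sizes [1]

Assembling the blocks gives a Jordan form
J =
  [2, 1, 0, 0]
  [0, 2, 1, 0]
  [0, 0, 2, 0]
  [0, 0, 0, 6]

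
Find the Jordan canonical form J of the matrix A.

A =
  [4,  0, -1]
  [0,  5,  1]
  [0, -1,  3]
J_3(4)

The characteristic polynomial is
  det(x·I − A) = x^3 - 12*x^2 + 48*x - 64 = (x - 4)^3

Eigenvalues and multiplicities (the geometric multiplicity of λ is n − rank(A − λI), which equals the number of Jordan blocks for λ):
  λ = 4: algebraic multiplicity = 3, geometric multiplicity = 1

Determining the block sizes for each eigenvalue:
  λ = 4: one block (gm = 1), so the single block has size am = 3 → block sizes [3]

Assembling the blocks gives a Jordan form
J =
  [4, 1, 0]
  [0, 4, 1]
  [0, 0, 4]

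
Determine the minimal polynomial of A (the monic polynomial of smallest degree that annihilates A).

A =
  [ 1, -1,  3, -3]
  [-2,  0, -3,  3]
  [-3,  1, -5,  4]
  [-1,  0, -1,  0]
x^2 + 2*x + 1

The characteristic polynomial is χ_A(x) = (x + 1)^4, so the eigenvalues are known. The minimal polynomial is
  m_A(x) = Π_λ (x − λ)^{k_λ}
where k_λ is the size of the *largest* Jordan block for λ (equivalently, the smallest k with (A − λI)^k v = 0 for every generalised eigenvector v of λ).

  λ = -1: largest Jordan block has size 2, contributing (x + 1)^2

So m_A(x) = (x + 1)^2 = x^2 + 2*x + 1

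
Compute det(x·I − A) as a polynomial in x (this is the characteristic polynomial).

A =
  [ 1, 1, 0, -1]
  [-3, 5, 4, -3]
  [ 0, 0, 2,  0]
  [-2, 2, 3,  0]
x^4 - 8*x^3 + 24*x^2 - 32*x + 16

Expanding det(x·I − A) (e.g. by cofactor expansion or by noting that A is similar to its Jordan form J, which has the same characteristic polynomial as A) gives
  χ_A(x) = x^4 - 8*x^3 + 24*x^2 - 32*x + 16
which factors as (x - 2)^4. The eigenvalues (with algebraic multiplicities) are λ = 2 with multiplicity 4.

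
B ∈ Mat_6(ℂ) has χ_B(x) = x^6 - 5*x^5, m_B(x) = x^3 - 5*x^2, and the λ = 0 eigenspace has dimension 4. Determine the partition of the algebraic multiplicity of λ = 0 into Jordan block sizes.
Block sizes for λ = 0: [2, 1, 1, 1]

Step 1 — from the characteristic polynomial, algebraic multiplicity of λ = 0 is 5. From dim ker(B − (0)·I) = 4, there are exactly 4 Jordan blocks for λ = 0.
Step 2 — from the minimal polynomial, the factor (x − 0)^2 tells us the largest block for λ = 0 has size 2.
Step 3 — with total size 5, 4 blocks, and largest block 2, the block sizes (in nonincreasing order) are [2, 1, 1, 1].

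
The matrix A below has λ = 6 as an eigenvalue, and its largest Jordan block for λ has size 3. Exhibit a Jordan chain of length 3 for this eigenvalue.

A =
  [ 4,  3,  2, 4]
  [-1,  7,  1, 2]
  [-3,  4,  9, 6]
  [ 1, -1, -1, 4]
A Jordan chain for λ = 6 of length 3:
v_1 = (-1, 0, -1, 0)ᵀ
v_2 = (-2, -1, -3, 1)ᵀ
v_3 = (1, 0, 0, 0)ᵀ

Let N = A − (6)·I. We want v_3 with N^3 v_3 = 0 but N^2 v_3 ≠ 0; then v_{j-1} := N · v_j for j = 3, …, 2.

Pick v_3 = (1, 0, 0, 0)ᵀ.
Then v_2 = N · v_3 = (-2, -1, -3, 1)ᵀ.
Then v_1 = N · v_2 = (-1, 0, -1, 0)ᵀ.

Sanity check: (A − (6)·I) v_1 = (0, 0, 0, 0)ᵀ = 0. ✓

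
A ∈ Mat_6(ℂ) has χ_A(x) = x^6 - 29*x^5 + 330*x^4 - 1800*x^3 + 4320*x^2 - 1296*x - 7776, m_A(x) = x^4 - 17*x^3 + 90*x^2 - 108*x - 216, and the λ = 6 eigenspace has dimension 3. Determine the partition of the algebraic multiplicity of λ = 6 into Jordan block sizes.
Block sizes for λ = 6: [3, 1, 1]

Step 1 — from the characteristic polynomial, algebraic multiplicity of λ = 6 is 5. From dim ker(A − (6)·I) = 3, there are exactly 3 Jordan blocks for λ = 6.
Step 2 — from the minimal polynomial, the factor (x − 6)^3 tells us the largest block for λ = 6 has size 3.
Step 3 — with total size 5, 3 blocks, and largest block 3, the block sizes (in nonincreasing order) are [3, 1, 1].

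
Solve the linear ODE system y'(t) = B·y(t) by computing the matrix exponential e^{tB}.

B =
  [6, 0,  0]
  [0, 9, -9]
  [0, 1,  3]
e^{tB} =
  [exp(6*t), 0, 0]
  [0, 3*t*exp(6*t) + exp(6*t), -9*t*exp(6*t)]
  [0, t*exp(6*t), -3*t*exp(6*t) + exp(6*t)]

Strategy: write B = P · J · P⁻¹ where J is a Jordan canonical form, so e^{tB} = P · e^{tJ} · P⁻¹, and e^{tJ} can be computed block-by-block.

B has Jordan form
J =
  [6, 1, 0]
  [0, 6, 0]
  [0, 0, 6]
(up to reordering of blocks).

Per-block formulas:
  For a 1×1 block at λ = 6: exp(t · [6]) = [e^(6t)].
  For a 2×2 Jordan block J_2(6): exp(t · J_2(6)) = e^(6t)·(I + t·N), where N is the 2×2 nilpotent shift.

After assembling e^{tJ} and conjugating by P, we get:

e^{tB} =
  [exp(6*t), 0, 0]
  [0, 3*t*exp(6*t) + exp(6*t), -9*t*exp(6*t)]
  [0, t*exp(6*t), -3*t*exp(6*t) + exp(6*t)]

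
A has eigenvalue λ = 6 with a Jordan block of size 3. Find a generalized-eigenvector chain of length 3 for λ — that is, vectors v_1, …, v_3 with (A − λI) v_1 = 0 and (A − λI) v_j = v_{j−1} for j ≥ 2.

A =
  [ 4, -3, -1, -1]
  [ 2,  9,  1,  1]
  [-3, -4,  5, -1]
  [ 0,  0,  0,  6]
A Jordan chain for λ = 6 of length 3:
v_1 = (1, -1, 1, 0)ᵀ
v_2 = (-2, 2, -3, 0)ᵀ
v_3 = (1, 0, 0, 0)ᵀ

Let N = A − (6)·I. We want v_3 with N^3 v_3 = 0 but N^2 v_3 ≠ 0; then v_{j-1} := N · v_j for j = 3, …, 2.

Pick v_3 = (1, 0, 0, 0)ᵀ.
Then v_2 = N · v_3 = (-2, 2, -3, 0)ᵀ.
Then v_1 = N · v_2 = (1, -1, 1, 0)ᵀ.

Sanity check: (A − (6)·I) v_1 = (0, 0, 0, 0)ᵀ = 0. ✓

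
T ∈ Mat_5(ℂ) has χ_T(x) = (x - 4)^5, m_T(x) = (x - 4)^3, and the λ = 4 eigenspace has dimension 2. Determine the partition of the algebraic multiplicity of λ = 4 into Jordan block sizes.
Block sizes for λ = 4: [3, 2]

Step 1 — from the characteristic polynomial, algebraic multiplicity of λ = 4 is 5. From dim ker(T − (4)·I) = 2, there are exactly 2 Jordan blocks for λ = 4.
Step 2 — from the minimal polynomial, the factor (x − 4)^3 tells us the largest block for λ = 4 has size 3.
Step 3 — with total size 5, 2 blocks, and largest block 3, the block sizes (in nonincreasing order) are [3, 2].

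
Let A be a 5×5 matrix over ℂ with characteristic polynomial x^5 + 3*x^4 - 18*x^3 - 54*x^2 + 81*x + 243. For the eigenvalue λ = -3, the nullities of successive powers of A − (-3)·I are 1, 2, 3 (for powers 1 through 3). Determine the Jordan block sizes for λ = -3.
Block sizes for λ = -3: [3]

From the dimensions of kernels of powers, the number of Jordan blocks of size at least j is d_j − d_{j−1} where d_j = dim ker(N^j) (with d_0 = 0). Computing the differences gives [1, 1, 1].
The number of blocks of size exactly k is (#blocks of size ≥ k) − (#blocks of size ≥ k + 1), so the partition is: 1 block(s) of size 3.
In nonincreasing order the block sizes are [3].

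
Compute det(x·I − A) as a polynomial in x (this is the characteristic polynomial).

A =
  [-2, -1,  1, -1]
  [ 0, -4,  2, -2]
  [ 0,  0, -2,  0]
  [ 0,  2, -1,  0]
x^4 + 8*x^3 + 24*x^2 + 32*x + 16

Expanding det(x·I − A) (e.g. by cofactor expansion or by noting that A is similar to its Jordan form J, which has the same characteristic polynomial as A) gives
  χ_A(x) = x^4 + 8*x^3 + 24*x^2 + 32*x + 16
which factors as (x + 2)^4. The eigenvalues (with algebraic multiplicities) are λ = -2 with multiplicity 4.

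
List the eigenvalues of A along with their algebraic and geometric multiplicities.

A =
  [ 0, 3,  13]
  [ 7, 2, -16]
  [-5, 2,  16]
λ = 6: alg = 3, geom = 1

Step 1 — factor the characteristic polynomial to read off the algebraic multiplicities:
  χ_A(x) = (x - 6)^3

Step 2 — compute geometric multiplicities via the rank-nullity identity g(λ) = n − rank(A − λI):
  rank(A − (6)·I) = 2, so dim ker(A − (6)·I) = n − 2 = 1

Summary:
  λ = 6: algebraic multiplicity = 3, geometric multiplicity = 1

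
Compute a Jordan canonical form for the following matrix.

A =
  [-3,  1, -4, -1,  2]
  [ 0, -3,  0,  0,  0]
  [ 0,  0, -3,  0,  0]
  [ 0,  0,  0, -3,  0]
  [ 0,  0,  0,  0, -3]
J_2(-3) ⊕ J_1(-3) ⊕ J_1(-3) ⊕ J_1(-3)

The characteristic polynomial is
  det(x·I − A) = x^5 + 15*x^4 + 90*x^3 + 270*x^2 + 405*x + 243 = (x + 3)^5

Eigenvalues and multiplicities (the geometric multiplicity of λ is n − rank(A − λI), which equals the number of Jordan blocks for λ):
  λ = -3: algebraic multiplicity = 5, geometric multiplicity = 4

Determining the block sizes for each eigenvalue:
  λ = -3: 4 blocks summing to 5 forces exactly one block of size 2 and the rest size 1 → block sizes [2, 1, 1, 1]

Assembling the blocks gives a Jordan form
J =
  [-3,  1,  0,  0,  0]
  [ 0, -3,  0,  0,  0]
  [ 0,  0, -3,  0,  0]
  [ 0,  0,  0, -3,  0]
  [ 0,  0,  0,  0, -3]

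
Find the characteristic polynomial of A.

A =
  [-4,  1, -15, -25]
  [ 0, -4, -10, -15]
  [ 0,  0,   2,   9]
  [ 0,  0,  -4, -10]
x^4 + 16*x^3 + 96*x^2 + 256*x + 256

Expanding det(x·I − A) (e.g. by cofactor expansion or by noting that A is similar to its Jordan form J, which has the same characteristic polynomial as A) gives
  χ_A(x) = x^4 + 16*x^3 + 96*x^2 + 256*x + 256
which factors as (x + 4)^4. The eigenvalues (with algebraic multiplicities) are λ = -4 with multiplicity 4.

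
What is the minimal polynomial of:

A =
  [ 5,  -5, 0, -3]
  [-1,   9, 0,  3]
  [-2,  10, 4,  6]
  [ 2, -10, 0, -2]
x^2 - 8*x + 16

The characteristic polynomial is χ_A(x) = (x - 4)^4, so the eigenvalues are known. The minimal polynomial is
  m_A(x) = Π_λ (x − λ)^{k_λ}
where k_λ is the size of the *largest* Jordan block for λ (equivalently, the smallest k with (A − λI)^k v = 0 for every generalised eigenvector v of λ).

  λ = 4: largest Jordan block has size 2, contributing (x − 4)^2

So m_A(x) = (x - 4)^2 = x^2 - 8*x + 16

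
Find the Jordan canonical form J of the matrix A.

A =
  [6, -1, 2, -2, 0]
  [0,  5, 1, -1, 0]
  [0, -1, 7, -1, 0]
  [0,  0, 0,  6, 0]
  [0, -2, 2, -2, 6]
J_3(6) ⊕ J_1(6) ⊕ J_1(6)

The characteristic polynomial is
  det(x·I − A) = x^5 - 30*x^4 + 360*x^3 - 2160*x^2 + 6480*x - 7776 = (x - 6)^5

Eigenvalues and multiplicities (the geometric multiplicity of λ is n − rank(A − λI), which equals the number of Jordan blocks for λ):
  λ = 6: algebraic multiplicity = 5, geometric multiplicity = 3

Determining the block sizes for each eigenvalue:
  λ = 6: with am = 5 and gm = 3, the partition is not yet determined (e.g. several partitions of 5 into 3 parts exist). Let N = A − (6)·I. Computing rank(N^1) = 2, rank(N^2) = 1, rank(N^3) = 0; the number of blocks of size ≥ j is rank(N^{j−1}) − rank(N^j), giving [3, 1, 1]. So we have 1 block(s) of size 3, 2 block(s) of size 1 → block sizes [3, 1, 1]

Assembling the blocks gives a Jordan form
J =
  [6, 1, 0, 0, 0]
  [0, 6, 1, 0, 0]
  [0, 0, 6, 0, 0]
  [0, 0, 0, 6, 0]
  [0, 0, 0, 0, 6]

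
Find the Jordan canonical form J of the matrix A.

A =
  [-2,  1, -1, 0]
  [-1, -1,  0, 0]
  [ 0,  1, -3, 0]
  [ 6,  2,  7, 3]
J_3(-2) ⊕ J_1(3)

The characteristic polynomial is
  det(x·I − A) = x^4 + 3*x^3 - 6*x^2 - 28*x - 24 = (x - 3)*(x + 2)^3

Eigenvalues and multiplicities (the geometric multiplicity of λ is n − rank(A − λI), which equals the number of Jordan blocks for λ):
  λ = -2: algebraic multiplicity = 3, geometric multiplicity = 1
  λ = 3: algebraic multiplicity = 1, geometric multiplicity = 1

Determining the block sizes for each eigenvalue:
  λ = -2: one block (gm = 1), so the single block has size am = 3 → block sizes [3]
  λ = 3: one block (gm = 1), so the single block has size am = 1 → block sizes [1]

Assembling the blocks gives a Jordan form
J =
  [-2,  1,  0, 0]
  [ 0, -2,  1, 0]
  [ 0,  0, -2, 0]
  [ 0,  0,  0, 3]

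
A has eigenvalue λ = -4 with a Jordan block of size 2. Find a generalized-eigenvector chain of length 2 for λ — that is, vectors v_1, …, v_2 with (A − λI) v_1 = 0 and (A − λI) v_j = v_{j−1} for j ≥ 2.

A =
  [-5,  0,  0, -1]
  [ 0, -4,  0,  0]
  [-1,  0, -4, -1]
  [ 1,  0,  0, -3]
A Jordan chain for λ = -4 of length 2:
v_1 = (-1, 0, -1, 1)ᵀ
v_2 = (1, 0, 0, 0)ᵀ

Let N = A − (-4)·I. We want v_2 with N^2 v_2 = 0 but N^1 v_2 ≠ 0; then v_{j-1} := N · v_j for j = 2, …, 2.

Pick v_2 = (1, 0, 0, 0)ᵀ.
Then v_1 = N · v_2 = (-1, 0, -1, 1)ᵀ.

Sanity check: (A − (-4)·I) v_1 = (0, 0, 0, 0)ᵀ = 0. ✓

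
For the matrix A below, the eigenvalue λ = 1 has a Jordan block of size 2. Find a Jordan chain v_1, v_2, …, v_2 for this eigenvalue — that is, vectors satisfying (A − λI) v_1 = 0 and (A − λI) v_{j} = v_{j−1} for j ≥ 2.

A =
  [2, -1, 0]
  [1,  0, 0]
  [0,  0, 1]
A Jordan chain for λ = 1 of length 2:
v_1 = (1, 1, 0)ᵀ
v_2 = (1, 0, 0)ᵀ

Let N = A − (1)·I. We want v_2 with N^2 v_2 = 0 but N^1 v_2 ≠ 0; then v_{j-1} := N · v_j for j = 2, …, 2.

Pick v_2 = (1, 0, 0)ᵀ.
Then v_1 = N · v_2 = (1, 1, 0)ᵀ.

Sanity check: (A − (1)·I) v_1 = (0, 0, 0)ᵀ = 0. ✓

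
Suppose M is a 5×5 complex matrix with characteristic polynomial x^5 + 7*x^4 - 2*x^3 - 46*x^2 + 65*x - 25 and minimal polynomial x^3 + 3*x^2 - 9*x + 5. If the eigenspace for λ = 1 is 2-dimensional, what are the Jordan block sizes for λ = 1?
Block sizes for λ = 1: [2, 1]

Step 1 — from the characteristic polynomial, algebraic multiplicity of λ = 1 is 3. From dim ker(M − (1)·I) = 2, there are exactly 2 Jordan blocks for λ = 1.
Step 2 — from the minimal polynomial, the factor (x − 1)^2 tells us the largest block for λ = 1 has size 2.
Step 3 — with total size 3, 2 blocks, and largest block 2, the block sizes (in nonincreasing order) are [2, 1].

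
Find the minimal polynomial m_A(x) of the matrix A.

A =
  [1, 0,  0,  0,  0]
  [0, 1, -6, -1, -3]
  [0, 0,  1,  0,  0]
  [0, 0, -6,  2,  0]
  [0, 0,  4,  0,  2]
x^2 - 3*x + 2

The characteristic polynomial is χ_A(x) = (x - 2)^2*(x - 1)^3, so the eigenvalues are known. The minimal polynomial is
  m_A(x) = Π_λ (x − λ)^{k_λ}
where k_λ is the size of the *largest* Jordan block for λ (equivalently, the smallest k with (A − λI)^k v = 0 for every generalised eigenvector v of λ).

  λ = 1: largest Jordan block has size 1, contributing (x − 1)
  λ = 2: largest Jordan block has size 1, contributing (x − 2)

So m_A(x) = (x - 2)*(x - 1) = x^2 - 3*x + 2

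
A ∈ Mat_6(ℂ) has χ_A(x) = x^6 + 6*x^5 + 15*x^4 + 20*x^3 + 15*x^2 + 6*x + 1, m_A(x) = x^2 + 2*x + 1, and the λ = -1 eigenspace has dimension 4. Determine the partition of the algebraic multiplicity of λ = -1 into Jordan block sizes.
Block sizes for λ = -1: [2, 2, 1, 1]

Step 1 — from the characteristic polynomial, algebraic multiplicity of λ = -1 is 6. From dim ker(A − (-1)·I) = 4, there are exactly 4 Jordan blocks for λ = -1.
Step 2 — from the minimal polynomial, the factor (x + 1)^2 tells us the largest block for λ = -1 has size 2.
Step 3 — with total size 6, 4 blocks, and largest block 2, the block sizes (in nonincreasing order) are [2, 2, 1, 1].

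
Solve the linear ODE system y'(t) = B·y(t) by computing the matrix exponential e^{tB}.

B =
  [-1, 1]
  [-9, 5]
e^{tB} =
  [-3*t*exp(2*t) + exp(2*t), t*exp(2*t)]
  [-9*t*exp(2*t), 3*t*exp(2*t) + exp(2*t)]

Strategy: write B = P · J · P⁻¹ where J is a Jordan canonical form, so e^{tB} = P · e^{tJ} · P⁻¹, and e^{tJ} can be computed block-by-block.

B has Jordan form
J =
  [2, 1]
  [0, 2]
(up to reordering of blocks).

Per-block formulas:
  For a 2×2 Jordan block J_2(2): exp(t · J_2(2)) = e^(2t)·(I + t·N), where N is the 2×2 nilpotent shift.

After assembling e^{tJ} and conjugating by P, we get:

e^{tB} =
  [-3*t*exp(2*t) + exp(2*t), t*exp(2*t)]
  [-9*t*exp(2*t), 3*t*exp(2*t) + exp(2*t)]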